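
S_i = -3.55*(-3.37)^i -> [-3.55, 11.96, -40.32, 135.87, -457.88]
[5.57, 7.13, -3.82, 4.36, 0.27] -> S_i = Random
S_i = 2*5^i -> [2, 10, 50, 250, 1250]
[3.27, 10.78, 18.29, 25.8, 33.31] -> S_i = 3.27 + 7.51*i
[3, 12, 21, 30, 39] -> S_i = 3 + 9*i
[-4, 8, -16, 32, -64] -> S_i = -4*-2^i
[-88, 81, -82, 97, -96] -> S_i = Random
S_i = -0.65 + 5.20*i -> [-0.65, 4.55, 9.75, 14.95, 20.15]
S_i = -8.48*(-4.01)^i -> [-8.48, 34.0, -136.36, 546.8, -2192.67]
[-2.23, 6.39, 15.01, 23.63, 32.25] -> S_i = -2.23 + 8.62*i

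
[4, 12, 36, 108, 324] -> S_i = 4*3^i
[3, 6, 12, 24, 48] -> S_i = 3*2^i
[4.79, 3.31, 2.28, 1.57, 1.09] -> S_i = 4.79*0.69^i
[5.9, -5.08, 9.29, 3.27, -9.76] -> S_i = Random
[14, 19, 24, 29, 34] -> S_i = 14 + 5*i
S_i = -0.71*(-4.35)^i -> [-0.71, 3.09, -13.43, 58.44, -254.22]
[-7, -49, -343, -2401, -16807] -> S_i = -7*7^i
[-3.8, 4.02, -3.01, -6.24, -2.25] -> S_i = Random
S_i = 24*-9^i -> [24, -216, 1944, -17496, 157464]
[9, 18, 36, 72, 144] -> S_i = 9*2^i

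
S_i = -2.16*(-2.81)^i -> [-2.16, 6.07, -17.06, 47.93, -134.67]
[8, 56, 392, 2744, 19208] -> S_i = 8*7^i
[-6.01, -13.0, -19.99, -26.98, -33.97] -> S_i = -6.01 + -6.99*i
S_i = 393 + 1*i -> [393, 394, 395, 396, 397]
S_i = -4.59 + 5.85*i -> [-4.59, 1.26, 7.11, 12.96, 18.81]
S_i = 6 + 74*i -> [6, 80, 154, 228, 302]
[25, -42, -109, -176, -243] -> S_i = 25 + -67*i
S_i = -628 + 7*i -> [-628, -621, -614, -607, -600]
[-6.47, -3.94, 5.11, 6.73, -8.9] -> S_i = Random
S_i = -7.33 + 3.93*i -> [-7.33, -3.4, 0.53, 4.46, 8.39]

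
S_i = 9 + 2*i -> [9, 11, 13, 15, 17]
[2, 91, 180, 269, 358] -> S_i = 2 + 89*i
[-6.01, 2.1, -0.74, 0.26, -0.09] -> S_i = -6.01*(-0.35)^i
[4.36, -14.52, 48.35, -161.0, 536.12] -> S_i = 4.36*(-3.33)^i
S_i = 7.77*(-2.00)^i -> [7.77, -15.54, 31.08, -62.16, 124.32]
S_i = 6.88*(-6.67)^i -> [6.88, -45.89, 306.08, -2041.58, 13617.32]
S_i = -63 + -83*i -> [-63, -146, -229, -312, -395]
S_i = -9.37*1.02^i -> [-9.37, -9.56, -9.75, -9.94, -10.14]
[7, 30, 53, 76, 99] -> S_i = 7 + 23*i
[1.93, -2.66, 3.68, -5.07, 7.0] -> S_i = 1.93*(-1.38)^i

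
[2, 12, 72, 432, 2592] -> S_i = 2*6^i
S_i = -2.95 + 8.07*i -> [-2.95, 5.12, 13.19, 21.26, 29.33]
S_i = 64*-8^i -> [64, -512, 4096, -32768, 262144]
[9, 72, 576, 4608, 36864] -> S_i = 9*8^i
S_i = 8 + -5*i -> [8, 3, -2, -7, -12]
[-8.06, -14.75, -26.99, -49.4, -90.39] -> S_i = -8.06*1.83^i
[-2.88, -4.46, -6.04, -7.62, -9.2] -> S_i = -2.88 + -1.58*i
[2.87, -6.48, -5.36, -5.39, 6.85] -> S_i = Random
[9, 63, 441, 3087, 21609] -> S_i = 9*7^i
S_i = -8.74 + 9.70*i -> [-8.74, 0.96, 10.66, 20.36, 30.06]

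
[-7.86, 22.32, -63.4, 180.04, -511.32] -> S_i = -7.86*(-2.84)^i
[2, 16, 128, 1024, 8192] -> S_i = 2*8^i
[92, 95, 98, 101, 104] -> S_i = 92 + 3*i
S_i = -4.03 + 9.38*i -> [-4.03, 5.35, 14.73, 24.11, 33.49]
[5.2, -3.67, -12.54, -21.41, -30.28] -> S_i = 5.20 + -8.87*i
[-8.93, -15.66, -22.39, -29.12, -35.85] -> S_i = -8.93 + -6.73*i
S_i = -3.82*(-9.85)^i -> [-3.82, 37.63, -370.63, 3650.67, -35959.06]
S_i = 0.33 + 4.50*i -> [0.33, 4.83, 9.33, 13.83, 18.33]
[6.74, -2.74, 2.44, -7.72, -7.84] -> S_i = Random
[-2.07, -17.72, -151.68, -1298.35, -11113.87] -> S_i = -2.07*8.56^i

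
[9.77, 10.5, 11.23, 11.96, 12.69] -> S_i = 9.77 + 0.73*i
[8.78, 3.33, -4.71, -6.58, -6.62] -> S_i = Random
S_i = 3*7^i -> [3, 21, 147, 1029, 7203]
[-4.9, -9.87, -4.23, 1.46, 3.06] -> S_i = Random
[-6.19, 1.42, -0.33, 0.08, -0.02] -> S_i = -6.19*(-0.23)^i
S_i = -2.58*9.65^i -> [-2.58, -24.9, -240.26, -2318.47, -22373.24]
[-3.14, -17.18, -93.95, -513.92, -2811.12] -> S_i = -3.14*5.47^i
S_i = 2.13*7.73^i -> [2.13, 16.46, 127.27, 983.83, 7604.97]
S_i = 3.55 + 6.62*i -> [3.55, 10.17, 16.79, 23.41, 30.03]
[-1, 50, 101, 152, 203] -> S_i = -1 + 51*i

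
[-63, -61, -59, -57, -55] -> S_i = -63 + 2*i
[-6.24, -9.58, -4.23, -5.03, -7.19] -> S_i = Random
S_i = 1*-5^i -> [1, -5, 25, -125, 625]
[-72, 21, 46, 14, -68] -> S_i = Random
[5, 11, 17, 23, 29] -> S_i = 5 + 6*i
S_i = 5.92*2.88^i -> [5.92, 17.05, 49.1, 141.42, 407.28]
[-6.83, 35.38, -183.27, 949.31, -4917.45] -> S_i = -6.83*(-5.18)^i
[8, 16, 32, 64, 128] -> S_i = 8*2^i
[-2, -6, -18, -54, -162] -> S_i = -2*3^i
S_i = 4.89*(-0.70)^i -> [4.89, -3.42, 2.4, -1.68, 1.17]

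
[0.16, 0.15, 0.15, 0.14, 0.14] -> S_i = 0.16*0.96^i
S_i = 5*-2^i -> [5, -10, 20, -40, 80]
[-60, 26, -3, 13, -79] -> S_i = Random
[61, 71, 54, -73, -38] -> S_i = Random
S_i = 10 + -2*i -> [10, 8, 6, 4, 2]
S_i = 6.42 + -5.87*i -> [6.42, 0.55, -5.32, -11.19, -17.06]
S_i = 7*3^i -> [7, 21, 63, 189, 567]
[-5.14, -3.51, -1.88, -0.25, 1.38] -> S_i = -5.14 + 1.63*i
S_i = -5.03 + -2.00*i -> [-5.03, -7.03, -9.03, -11.03, -13.03]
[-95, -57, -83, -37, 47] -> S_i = Random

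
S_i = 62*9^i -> [62, 558, 5022, 45198, 406782]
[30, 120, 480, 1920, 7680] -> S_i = 30*4^i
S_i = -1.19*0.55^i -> [-1.19, -0.65, -0.36, -0.2, -0.11]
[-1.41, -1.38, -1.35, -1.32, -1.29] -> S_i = -1.41 + 0.03*i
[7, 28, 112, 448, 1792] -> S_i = 7*4^i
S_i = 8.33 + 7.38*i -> [8.33, 15.71, 23.09, 30.47, 37.85]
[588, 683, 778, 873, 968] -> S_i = 588 + 95*i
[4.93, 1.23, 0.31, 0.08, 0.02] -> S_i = 4.93*0.25^i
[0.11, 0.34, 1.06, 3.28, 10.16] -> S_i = 0.11*3.10^i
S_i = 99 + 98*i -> [99, 197, 295, 393, 491]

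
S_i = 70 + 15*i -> [70, 85, 100, 115, 130]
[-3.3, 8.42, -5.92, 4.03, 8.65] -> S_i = Random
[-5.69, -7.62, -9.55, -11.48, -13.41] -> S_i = -5.69 + -1.93*i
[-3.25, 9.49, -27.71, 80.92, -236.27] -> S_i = -3.25*(-2.92)^i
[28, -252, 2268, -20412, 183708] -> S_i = 28*-9^i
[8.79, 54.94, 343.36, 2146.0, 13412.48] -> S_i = 8.79*6.25^i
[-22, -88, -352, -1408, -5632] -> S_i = -22*4^i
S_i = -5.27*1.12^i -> [-5.27, -5.9, -6.61, -7.4, -8.29]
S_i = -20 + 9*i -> [-20, -11, -2, 7, 16]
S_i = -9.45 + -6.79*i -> [-9.45, -16.24, -23.03, -29.82, -36.61]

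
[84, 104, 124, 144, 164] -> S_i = 84 + 20*i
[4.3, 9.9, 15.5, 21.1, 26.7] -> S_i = 4.30 + 5.60*i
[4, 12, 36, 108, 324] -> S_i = 4*3^i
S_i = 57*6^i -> [57, 342, 2052, 12312, 73872]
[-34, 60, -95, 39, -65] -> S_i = Random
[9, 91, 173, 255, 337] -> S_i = 9 + 82*i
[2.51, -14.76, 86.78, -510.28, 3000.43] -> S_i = 2.51*(-5.88)^i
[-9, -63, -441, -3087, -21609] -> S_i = -9*7^i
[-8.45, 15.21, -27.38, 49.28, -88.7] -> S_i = -8.45*(-1.80)^i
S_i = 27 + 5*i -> [27, 32, 37, 42, 47]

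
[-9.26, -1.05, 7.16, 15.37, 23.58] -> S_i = -9.26 + 8.21*i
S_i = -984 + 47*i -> [-984, -937, -890, -843, -796]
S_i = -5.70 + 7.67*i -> [-5.7, 1.97, 9.64, 17.31, 24.98]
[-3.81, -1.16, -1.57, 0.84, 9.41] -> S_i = Random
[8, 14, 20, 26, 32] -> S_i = 8 + 6*i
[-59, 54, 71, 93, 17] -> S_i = Random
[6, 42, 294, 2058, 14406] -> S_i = 6*7^i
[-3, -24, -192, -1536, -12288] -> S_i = -3*8^i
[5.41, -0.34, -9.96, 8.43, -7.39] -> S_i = Random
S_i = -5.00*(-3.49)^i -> [-5.0, 17.45, -60.9, 212.54, -741.77]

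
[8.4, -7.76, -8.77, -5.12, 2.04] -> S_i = Random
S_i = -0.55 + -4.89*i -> [-0.55, -5.44, -10.33, -15.22, -20.11]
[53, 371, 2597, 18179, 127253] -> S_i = 53*7^i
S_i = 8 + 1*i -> [8, 9, 10, 11, 12]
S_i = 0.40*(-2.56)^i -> [0.4, -1.02, 2.62, -6.71, 17.18]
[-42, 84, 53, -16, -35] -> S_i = Random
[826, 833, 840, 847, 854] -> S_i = 826 + 7*i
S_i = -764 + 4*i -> [-764, -760, -756, -752, -748]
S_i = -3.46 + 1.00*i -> [-3.46, -2.46, -1.46, -0.46, 0.54]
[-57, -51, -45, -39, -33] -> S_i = -57 + 6*i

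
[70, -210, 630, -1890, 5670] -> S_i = 70*-3^i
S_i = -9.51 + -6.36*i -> [-9.51, -15.87, -22.23, -28.59, -34.95]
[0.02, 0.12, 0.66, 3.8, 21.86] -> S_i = 0.02*5.75^i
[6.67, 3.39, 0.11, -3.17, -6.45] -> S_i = 6.67 + -3.28*i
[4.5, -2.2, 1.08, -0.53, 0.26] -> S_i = 4.50*(-0.49)^i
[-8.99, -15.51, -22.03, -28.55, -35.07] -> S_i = -8.99 + -6.52*i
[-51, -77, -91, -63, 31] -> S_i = Random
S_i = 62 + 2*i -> [62, 64, 66, 68, 70]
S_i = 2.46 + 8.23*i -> [2.46, 10.69, 18.92, 27.15, 35.38]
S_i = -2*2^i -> [-2, -4, -8, -16, -32]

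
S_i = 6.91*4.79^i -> [6.91, 33.1, 158.54, 759.42, 3637.64]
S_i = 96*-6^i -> [96, -576, 3456, -20736, 124416]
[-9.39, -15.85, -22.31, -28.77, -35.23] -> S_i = -9.39 + -6.46*i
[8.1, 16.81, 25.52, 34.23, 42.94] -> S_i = 8.10 + 8.71*i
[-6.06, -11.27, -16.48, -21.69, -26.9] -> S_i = -6.06 + -5.21*i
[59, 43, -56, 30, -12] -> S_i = Random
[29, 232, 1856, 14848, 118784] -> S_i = 29*8^i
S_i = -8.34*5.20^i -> [-8.34, -43.37, -225.51, -1172.67, -6097.89]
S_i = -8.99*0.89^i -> [-8.99, -8.0, -7.12, -6.34, -5.64]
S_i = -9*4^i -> [-9, -36, -144, -576, -2304]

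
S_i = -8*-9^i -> [-8, 72, -648, 5832, -52488]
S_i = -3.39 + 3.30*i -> [-3.39, -0.09, 3.21, 6.51, 9.81]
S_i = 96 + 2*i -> [96, 98, 100, 102, 104]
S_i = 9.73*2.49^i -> [9.73, 24.23, 60.33, 150.21, 374.03]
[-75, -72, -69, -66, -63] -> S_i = -75 + 3*i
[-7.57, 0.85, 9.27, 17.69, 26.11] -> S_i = -7.57 + 8.42*i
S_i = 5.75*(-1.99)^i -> [5.75, -11.44, 22.77, -45.31, 90.17]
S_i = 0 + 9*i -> [0, 9, 18, 27, 36]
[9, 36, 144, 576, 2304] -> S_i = 9*4^i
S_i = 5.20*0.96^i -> [5.2, 4.99, 4.79, 4.6, 4.42]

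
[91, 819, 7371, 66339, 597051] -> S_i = 91*9^i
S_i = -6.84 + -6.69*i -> [-6.84, -13.53, -20.22, -26.91, -33.6]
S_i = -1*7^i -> [-1, -7, -49, -343, -2401]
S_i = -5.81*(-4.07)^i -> [-5.81, 23.65, -96.24, 391.71, -1594.24]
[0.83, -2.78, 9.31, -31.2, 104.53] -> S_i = 0.83*(-3.35)^i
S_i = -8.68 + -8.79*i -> [-8.68, -17.47, -26.26, -35.05, -43.84]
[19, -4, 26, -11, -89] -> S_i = Random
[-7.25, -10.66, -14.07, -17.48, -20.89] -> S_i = -7.25 + -3.41*i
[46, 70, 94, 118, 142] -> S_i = 46 + 24*i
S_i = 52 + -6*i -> [52, 46, 40, 34, 28]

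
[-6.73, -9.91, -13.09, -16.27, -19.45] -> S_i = -6.73 + -3.18*i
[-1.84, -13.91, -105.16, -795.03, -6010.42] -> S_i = -1.84*7.56^i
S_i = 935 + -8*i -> [935, 927, 919, 911, 903]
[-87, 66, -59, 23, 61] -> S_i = Random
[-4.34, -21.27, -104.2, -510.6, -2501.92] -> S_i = -4.34*4.90^i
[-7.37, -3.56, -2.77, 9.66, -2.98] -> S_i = Random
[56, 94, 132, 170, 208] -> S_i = 56 + 38*i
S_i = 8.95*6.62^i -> [8.95, 59.25, 392.23, 2596.55, 17189.17]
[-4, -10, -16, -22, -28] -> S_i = -4 + -6*i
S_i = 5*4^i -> [5, 20, 80, 320, 1280]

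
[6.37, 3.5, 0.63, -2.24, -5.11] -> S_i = 6.37 + -2.87*i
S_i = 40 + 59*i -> [40, 99, 158, 217, 276]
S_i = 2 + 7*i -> [2, 9, 16, 23, 30]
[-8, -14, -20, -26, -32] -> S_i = -8 + -6*i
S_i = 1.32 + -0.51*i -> [1.32, 0.81, 0.3, -0.21, -0.72]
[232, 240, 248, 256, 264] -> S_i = 232 + 8*i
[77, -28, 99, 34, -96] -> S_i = Random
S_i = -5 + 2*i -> [-5, -3, -1, 1, 3]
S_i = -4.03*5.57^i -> [-4.03, -22.45, -125.03, -696.42, -3879.05]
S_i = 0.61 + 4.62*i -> [0.61, 5.23, 9.85, 14.47, 19.09]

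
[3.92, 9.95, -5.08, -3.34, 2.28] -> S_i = Random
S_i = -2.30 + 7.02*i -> [-2.3, 4.72, 11.74, 18.76, 25.78]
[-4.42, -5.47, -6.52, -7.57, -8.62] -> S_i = -4.42 + -1.05*i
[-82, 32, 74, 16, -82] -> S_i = Random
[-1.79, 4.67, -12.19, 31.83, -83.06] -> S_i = -1.79*(-2.61)^i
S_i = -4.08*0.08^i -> [-4.08, -0.33, -0.03, -0.0, -0.0]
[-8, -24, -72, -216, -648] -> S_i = -8*3^i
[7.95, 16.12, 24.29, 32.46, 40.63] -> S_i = 7.95 + 8.17*i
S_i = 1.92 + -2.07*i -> [1.92, -0.15, -2.22, -4.29, -6.36]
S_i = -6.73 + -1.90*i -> [-6.73, -8.63, -10.53, -12.43, -14.33]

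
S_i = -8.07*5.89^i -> [-8.07, -47.53, -279.97, -1649.0, -9712.58]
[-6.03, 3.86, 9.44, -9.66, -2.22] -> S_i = Random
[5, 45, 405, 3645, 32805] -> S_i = 5*9^i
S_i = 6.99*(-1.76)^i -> [6.99, -12.3, 21.65, -38.11, 67.07]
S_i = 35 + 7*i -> [35, 42, 49, 56, 63]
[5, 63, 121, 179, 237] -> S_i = 5 + 58*i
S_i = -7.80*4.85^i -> [-7.8, -37.83, -183.48, -889.86, -4315.8]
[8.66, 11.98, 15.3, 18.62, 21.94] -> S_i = 8.66 + 3.32*i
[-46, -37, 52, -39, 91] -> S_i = Random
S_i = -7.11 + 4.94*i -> [-7.11, -2.17, 2.77, 7.71, 12.65]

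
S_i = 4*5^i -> [4, 20, 100, 500, 2500]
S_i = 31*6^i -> [31, 186, 1116, 6696, 40176]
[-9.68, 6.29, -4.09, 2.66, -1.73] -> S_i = -9.68*(-0.65)^i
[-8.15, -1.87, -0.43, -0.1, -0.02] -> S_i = -8.15*0.23^i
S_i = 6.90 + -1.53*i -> [6.9, 5.37, 3.84, 2.31, 0.78]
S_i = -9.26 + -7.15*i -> [-9.26, -16.41, -23.56, -30.71, -37.86]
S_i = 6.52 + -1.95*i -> [6.52, 4.57, 2.62, 0.67, -1.28]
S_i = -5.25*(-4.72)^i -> [-5.25, 24.78, -116.96, 552.06, -2605.72]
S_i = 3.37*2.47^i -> [3.37, 8.32, 20.56, 50.78, 125.43]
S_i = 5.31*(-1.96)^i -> [5.31, -10.41, 20.4, -39.98, 78.36]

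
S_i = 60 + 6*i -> [60, 66, 72, 78, 84]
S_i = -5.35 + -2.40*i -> [-5.35, -7.75, -10.15, -12.55, -14.95]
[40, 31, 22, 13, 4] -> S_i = 40 + -9*i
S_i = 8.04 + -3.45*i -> [8.04, 4.59, 1.14, -2.31, -5.76]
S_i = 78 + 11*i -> [78, 89, 100, 111, 122]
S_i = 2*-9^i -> [2, -18, 162, -1458, 13122]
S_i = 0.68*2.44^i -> [0.68, 1.66, 4.05, 9.88, 24.1]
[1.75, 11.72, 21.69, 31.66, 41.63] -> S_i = 1.75 + 9.97*i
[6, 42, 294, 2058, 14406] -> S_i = 6*7^i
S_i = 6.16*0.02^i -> [6.16, 0.12, 0.0, 0.0, 0.0]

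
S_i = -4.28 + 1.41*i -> [-4.28, -2.87, -1.46, -0.05, 1.36]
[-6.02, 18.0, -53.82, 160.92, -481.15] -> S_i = -6.02*(-2.99)^i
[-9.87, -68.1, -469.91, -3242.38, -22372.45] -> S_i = -9.87*6.90^i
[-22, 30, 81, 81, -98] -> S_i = Random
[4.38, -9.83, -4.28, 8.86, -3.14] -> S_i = Random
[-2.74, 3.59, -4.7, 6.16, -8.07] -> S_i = -2.74*(-1.31)^i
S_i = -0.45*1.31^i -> [-0.45, -0.59, -0.77, -1.01, -1.33]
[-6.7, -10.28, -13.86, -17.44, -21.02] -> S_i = -6.70 + -3.58*i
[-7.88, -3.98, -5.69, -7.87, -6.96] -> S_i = Random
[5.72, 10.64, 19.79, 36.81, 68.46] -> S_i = 5.72*1.86^i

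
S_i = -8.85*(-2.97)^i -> [-8.85, 26.28, -78.06, 231.85, -688.6]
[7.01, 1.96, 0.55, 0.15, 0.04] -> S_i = 7.01*0.28^i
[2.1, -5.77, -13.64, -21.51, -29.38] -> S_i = 2.10 + -7.87*i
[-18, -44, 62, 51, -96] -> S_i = Random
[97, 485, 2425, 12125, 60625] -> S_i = 97*5^i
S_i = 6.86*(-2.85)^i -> [6.86, -19.55, 55.72, -158.8, 452.59]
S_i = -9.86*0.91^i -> [-9.86, -8.97, -8.17, -7.43, -6.76]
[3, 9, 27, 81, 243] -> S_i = 3*3^i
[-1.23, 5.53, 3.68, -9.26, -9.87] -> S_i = Random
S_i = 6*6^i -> [6, 36, 216, 1296, 7776]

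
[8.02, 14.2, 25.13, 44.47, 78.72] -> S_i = 8.02*1.77^i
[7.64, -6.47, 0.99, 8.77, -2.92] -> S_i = Random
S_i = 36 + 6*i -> [36, 42, 48, 54, 60]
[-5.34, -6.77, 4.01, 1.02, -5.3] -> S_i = Random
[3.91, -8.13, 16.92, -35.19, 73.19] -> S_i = 3.91*(-2.08)^i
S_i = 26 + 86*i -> [26, 112, 198, 284, 370]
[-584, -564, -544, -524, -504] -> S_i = -584 + 20*i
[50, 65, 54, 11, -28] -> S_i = Random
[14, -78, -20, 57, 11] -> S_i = Random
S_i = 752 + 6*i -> [752, 758, 764, 770, 776]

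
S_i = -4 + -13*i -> [-4, -17, -30, -43, -56]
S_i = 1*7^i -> [1, 7, 49, 343, 2401]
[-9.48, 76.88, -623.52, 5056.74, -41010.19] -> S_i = -9.48*(-8.11)^i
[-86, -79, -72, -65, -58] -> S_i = -86 + 7*i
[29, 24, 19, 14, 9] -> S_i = 29 + -5*i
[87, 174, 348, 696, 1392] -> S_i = 87*2^i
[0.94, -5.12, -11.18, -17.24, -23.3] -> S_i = 0.94 + -6.06*i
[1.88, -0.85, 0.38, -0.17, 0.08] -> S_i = 1.88*(-0.45)^i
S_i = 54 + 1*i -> [54, 55, 56, 57, 58]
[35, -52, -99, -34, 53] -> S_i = Random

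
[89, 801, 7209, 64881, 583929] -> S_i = 89*9^i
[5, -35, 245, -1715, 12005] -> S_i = 5*-7^i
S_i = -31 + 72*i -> [-31, 41, 113, 185, 257]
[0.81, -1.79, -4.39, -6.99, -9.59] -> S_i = 0.81 + -2.60*i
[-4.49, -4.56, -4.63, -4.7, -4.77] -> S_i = -4.49 + -0.07*i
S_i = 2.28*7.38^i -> [2.28, 16.83, 124.18, 916.44, 6763.33]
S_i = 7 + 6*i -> [7, 13, 19, 25, 31]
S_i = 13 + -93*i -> [13, -80, -173, -266, -359]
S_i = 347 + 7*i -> [347, 354, 361, 368, 375]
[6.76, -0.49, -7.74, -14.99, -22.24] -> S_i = 6.76 + -7.25*i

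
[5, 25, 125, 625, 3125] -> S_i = 5*5^i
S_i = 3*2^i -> [3, 6, 12, 24, 48]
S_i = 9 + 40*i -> [9, 49, 89, 129, 169]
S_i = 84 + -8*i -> [84, 76, 68, 60, 52]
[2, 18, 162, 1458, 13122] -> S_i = 2*9^i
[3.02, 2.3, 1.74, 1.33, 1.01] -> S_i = 3.02*0.76^i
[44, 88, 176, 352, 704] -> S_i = 44*2^i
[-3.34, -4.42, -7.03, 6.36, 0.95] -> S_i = Random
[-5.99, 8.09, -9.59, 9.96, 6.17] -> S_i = Random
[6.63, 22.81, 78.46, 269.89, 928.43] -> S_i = 6.63*3.44^i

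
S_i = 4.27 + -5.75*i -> [4.27, -1.48, -7.23, -12.98, -18.73]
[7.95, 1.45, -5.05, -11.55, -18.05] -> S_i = 7.95 + -6.50*i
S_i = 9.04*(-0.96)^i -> [9.04, -8.68, 8.33, -8.0, 7.68]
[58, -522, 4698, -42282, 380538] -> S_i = 58*-9^i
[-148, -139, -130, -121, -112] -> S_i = -148 + 9*i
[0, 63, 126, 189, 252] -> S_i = 0 + 63*i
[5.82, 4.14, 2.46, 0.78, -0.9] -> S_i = 5.82 + -1.68*i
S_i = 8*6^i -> [8, 48, 288, 1728, 10368]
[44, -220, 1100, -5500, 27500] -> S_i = 44*-5^i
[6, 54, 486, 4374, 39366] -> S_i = 6*9^i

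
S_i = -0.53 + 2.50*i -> [-0.53, 1.97, 4.47, 6.97, 9.47]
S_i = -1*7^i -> [-1, -7, -49, -343, -2401]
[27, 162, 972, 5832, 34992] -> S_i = 27*6^i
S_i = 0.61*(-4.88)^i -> [0.61, -2.98, 14.53, -70.89, 345.95]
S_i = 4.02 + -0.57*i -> [4.02, 3.45, 2.88, 2.31, 1.74]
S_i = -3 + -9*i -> [-3, -12, -21, -30, -39]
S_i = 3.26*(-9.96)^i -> [3.26, -32.47, 323.4, -3221.04, 32081.52]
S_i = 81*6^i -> [81, 486, 2916, 17496, 104976]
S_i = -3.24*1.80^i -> [-3.24, -5.83, -10.5, -18.9, -34.01]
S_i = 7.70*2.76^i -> [7.7, 21.25, 58.66, 161.89, 446.81]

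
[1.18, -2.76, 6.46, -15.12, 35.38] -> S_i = 1.18*(-2.34)^i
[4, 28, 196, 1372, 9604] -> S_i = 4*7^i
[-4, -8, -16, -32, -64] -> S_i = -4*2^i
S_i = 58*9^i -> [58, 522, 4698, 42282, 380538]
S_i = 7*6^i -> [7, 42, 252, 1512, 9072]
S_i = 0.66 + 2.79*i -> [0.66, 3.45, 6.24, 9.03, 11.82]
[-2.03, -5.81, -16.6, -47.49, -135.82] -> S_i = -2.03*2.86^i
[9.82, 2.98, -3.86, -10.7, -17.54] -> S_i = 9.82 + -6.84*i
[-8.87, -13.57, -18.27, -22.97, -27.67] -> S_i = -8.87 + -4.70*i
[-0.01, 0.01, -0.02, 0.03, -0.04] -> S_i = -0.01*(-1.41)^i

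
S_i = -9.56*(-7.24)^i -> [-9.56, 69.21, -501.11, 3628.05, -26267.1]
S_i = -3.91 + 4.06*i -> [-3.91, 0.15, 4.21, 8.27, 12.33]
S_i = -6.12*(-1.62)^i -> [-6.12, 9.91, -16.06, 26.02, -42.15]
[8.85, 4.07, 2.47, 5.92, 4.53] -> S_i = Random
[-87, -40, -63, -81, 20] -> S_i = Random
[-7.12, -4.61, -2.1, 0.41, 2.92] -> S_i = -7.12 + 2.51*i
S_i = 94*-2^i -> [94, -188, 376, -752, 1504]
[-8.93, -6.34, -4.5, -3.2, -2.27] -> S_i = -8.93*0.71^i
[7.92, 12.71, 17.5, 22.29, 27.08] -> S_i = 7.92 + 4.79*i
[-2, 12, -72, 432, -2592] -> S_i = -2*-6^i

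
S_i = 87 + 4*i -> [87, 91, 95, 99, 103]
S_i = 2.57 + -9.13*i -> [2.57, -6.56, -15.69, -24.82, -33.95]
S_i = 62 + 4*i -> [62, 66, 70, 74, 78]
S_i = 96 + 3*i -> [96, 99, 102, 105, 108]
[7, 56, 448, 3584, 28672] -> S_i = 7*8^i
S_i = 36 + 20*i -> [36, 56, 76, 96, 116]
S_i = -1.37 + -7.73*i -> [-1.37, -9.1, -16.83, -24.56, -32.29]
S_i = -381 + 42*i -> [-381, -339, -297, -255, -213]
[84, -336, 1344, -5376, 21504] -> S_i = 84*-4^i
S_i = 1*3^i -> [1, 3, 9, 27, 81]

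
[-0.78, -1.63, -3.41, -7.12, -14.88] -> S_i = -0.78*2.09^i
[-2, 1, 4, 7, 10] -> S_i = -2 + 3*i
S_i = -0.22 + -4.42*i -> [-0.22, -4.64, -9.06, -13.48, -17.9]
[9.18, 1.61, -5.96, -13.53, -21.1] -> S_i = 9.18 + -7.57*i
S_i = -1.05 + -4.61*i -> [-1.05, -5.66, -10.27, -14.88, -19.49]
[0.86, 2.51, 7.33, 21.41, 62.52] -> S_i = 0.86*2.92^i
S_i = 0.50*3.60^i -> [0.5, 1.8, 6.48, 23.33, 83.98]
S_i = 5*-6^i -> [5, -30, 180, -1080, 6480]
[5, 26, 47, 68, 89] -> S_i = 5 + 21*i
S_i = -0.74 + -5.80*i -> [-0.74, -6.54, -12.34, -18.14, -23.94]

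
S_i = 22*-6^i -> [22, -132, 792, -4752, 28512]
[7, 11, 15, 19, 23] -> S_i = 7 + 4*i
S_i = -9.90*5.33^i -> [-9.9, -52.77, -281.25, -1499.05, -7989.95]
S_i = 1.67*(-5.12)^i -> [1.67, -8.55, 43.78, -224.14, 1147.62]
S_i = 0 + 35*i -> [0, 35, 70, 105, 140]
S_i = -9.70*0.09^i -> [-9.7, -0.87, -0.08, -0.01, -0.0]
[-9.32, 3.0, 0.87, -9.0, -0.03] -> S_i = Random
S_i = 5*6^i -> [5, 30, 180, 1080, 6480]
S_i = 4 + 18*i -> [4, 22, 40, 58, 76]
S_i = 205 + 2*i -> [205, 207, 209, 211, 213]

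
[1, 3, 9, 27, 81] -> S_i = 1*3^i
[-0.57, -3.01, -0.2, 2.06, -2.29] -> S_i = Random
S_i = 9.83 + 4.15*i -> [9.83, 13.98, 18.13, 22.28, 26.43]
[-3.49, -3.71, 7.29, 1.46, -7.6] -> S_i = Random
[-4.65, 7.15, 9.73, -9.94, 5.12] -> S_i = Random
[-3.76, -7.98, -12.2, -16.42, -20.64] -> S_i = -3.76 + -4.22*i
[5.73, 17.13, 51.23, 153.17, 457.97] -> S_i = 5.73*2.99^i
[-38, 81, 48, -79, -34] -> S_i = Random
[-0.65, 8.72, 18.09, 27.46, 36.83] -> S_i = -0.65 + 9.37*i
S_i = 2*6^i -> [2, 12, 72, 432, 2592]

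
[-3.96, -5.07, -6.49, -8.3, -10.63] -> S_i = -3.96*1.28^i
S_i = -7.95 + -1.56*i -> [-7.95, -9.51, -11.07, -12.63, -14.19]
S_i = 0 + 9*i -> [0, 9, 18, 27, 36]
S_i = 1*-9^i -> [1, -9, 81, -729, 6561]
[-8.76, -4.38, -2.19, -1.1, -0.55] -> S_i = -8.76*0.50^i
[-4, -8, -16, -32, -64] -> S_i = -4*2^i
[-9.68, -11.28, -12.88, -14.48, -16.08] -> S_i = -9.68 + -1.60*i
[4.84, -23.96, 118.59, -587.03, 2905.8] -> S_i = 4.84*(-4.95)^i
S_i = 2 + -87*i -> [2, -85, -172, -259, -346]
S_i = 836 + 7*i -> [836, 843, 850, 857, 864]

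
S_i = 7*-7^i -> [7, -49, 343, -2401, 16807]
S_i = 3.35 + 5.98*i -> [3.35, 9.33, 15.31, 21.29, 27.27]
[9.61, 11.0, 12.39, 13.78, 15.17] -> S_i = 9.61 + 1.39*i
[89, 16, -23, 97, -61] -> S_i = Random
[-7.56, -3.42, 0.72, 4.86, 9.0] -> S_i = -7.56 + 4.14*i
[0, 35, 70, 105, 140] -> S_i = 0 + 35*i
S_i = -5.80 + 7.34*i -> [-5.8, 1.54, 8.88, 16.22, 23.56]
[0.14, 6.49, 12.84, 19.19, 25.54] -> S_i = 0.14 + 6.35*i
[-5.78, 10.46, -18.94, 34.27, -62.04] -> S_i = -5.78*(-1.81)^i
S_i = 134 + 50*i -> [134, 184, 234, 284, 334]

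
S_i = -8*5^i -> [-8, -40, -200, -1000, -5000]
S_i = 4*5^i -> [4, 20, 100, 500, 2500]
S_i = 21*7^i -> [21, 147, 1029, 7203, 50421]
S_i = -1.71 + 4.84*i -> [-1.71, 3.13, 7.97, 12.81, 17.65]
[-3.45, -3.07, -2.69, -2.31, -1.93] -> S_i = -3.45 + 0.38*i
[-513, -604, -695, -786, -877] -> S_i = -513 + -91*i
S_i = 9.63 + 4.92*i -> [9.63, 14.55, 19.47, 24.39, 29.31]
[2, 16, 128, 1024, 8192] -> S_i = 2*8^i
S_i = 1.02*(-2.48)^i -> [1.02, -2.53, 6.27, -15.56, 38.58]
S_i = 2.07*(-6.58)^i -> [2.07, -13.62, 89.62, -589.72, 3880.38]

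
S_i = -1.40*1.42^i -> [-1.4, -1.99, -2.82, -4.01, -5.69]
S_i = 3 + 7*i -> [3, 10, 17, 24, 31]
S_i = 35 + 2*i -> [35, 37, 39, 41, 43]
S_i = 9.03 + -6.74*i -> [9.03, 2.29, -4.45, -11.19, -17.93]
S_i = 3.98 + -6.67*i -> [3.98, -2.69, -9.36, -16.03, -22.7]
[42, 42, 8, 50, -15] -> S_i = Random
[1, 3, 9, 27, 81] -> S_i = 1*3^i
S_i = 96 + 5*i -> [96, 101, 106, 111, 116]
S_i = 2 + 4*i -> [2, 6, 10, 14, 18]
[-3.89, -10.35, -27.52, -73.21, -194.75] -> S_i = -3.89*2.66^i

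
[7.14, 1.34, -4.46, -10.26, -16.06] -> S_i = 7.14 + -5.80*i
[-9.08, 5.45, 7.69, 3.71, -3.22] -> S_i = Random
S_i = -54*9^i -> [-54, -486, -4374, -39366, -354294]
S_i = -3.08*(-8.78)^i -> [-3.08, 27.04, -237.43, 2084.66, -18303.27]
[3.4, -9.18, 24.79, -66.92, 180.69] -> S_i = 3.40*(-2.70)^i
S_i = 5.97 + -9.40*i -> [5.97, -3.43, -12.83, -22.23, -31.63]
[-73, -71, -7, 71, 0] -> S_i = Random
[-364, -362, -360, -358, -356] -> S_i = -364 + 2*i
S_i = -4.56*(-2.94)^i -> [-4.56, 13.41, -39.41, 115.88, -340.69]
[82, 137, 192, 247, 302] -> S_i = 82 + 55*i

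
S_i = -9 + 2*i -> [-9, -7, -5, -3, -1]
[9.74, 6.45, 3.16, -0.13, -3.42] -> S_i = 9.74 + -3.29*i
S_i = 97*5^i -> [97, 485, 2425, 12125, 60625]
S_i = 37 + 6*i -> [37, 43, 49, 55, 61]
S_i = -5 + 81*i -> [-5, 76, 157, 238, 319]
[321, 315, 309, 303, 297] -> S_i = 321 + -6*i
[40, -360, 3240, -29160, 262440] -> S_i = 40*-9^i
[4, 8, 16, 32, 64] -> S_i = 4*2^i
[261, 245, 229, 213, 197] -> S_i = 261 + -16*i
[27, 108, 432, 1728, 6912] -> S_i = 27*4^i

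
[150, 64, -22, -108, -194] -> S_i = 150 + -86*i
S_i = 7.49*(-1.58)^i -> [7.49, -11.83, 18.7, -29.54, 46.68]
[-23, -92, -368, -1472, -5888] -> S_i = -23*4^i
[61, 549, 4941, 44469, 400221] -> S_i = 61*9^i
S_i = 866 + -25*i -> [866, 841, 816, 791, 766]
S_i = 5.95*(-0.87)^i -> [5.95, -5.18, 4.5, -3.92, 3.41]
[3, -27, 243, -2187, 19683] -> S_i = 3*-9^i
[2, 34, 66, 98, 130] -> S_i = 2 + 32*i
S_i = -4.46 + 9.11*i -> [-4.46, 4.65, 13.76, 22.87, 31.98]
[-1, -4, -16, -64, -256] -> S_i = -1*4^i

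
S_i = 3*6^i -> [3, 18, 108, 648, 3888]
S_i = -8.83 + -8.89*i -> [-8.83, -17.72, -26.61, -35.5, -44.39]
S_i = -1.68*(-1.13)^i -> [-1.68, 1.9, -2.15, 2.42, -2.74]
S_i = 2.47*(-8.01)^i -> [2.47, -19.78, 158.48, -1269.39, 10167.8]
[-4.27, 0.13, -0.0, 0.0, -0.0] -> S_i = -4.27*(-0.03)^i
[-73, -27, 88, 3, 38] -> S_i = Random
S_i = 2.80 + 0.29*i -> [2.8, 3.09, 3.38, 3.67, 3.96]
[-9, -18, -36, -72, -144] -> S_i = -9*2^i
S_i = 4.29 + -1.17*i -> [4.29, 3.12, 1.95, 0.78, -0.39]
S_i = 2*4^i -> [2, 8, 32, 128, 512]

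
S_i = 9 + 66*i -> [9, 75, 141, 207, 273]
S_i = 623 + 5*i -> [623, 628, 633, 638, 643]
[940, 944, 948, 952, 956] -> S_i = 940 + 4*i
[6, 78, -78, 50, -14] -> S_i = Random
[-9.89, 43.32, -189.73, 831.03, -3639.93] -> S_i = -9.89*(-4.38)^i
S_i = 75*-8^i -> [75, -600, 4800, -38400, 307200]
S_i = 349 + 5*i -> [349, 354, 359, 364, 369]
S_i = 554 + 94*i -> [554, 648, 742, 836, 930]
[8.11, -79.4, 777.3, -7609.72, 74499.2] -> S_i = 8.11*(-9.79)^i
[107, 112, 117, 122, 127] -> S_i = 107 + 5*i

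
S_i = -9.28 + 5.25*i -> [-9.28, -4.03, 1.22, 6.47, 11.72]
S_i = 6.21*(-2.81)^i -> [6.21, -17.45, 49.03, -137.79, 387.18]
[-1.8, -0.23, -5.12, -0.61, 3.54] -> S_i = Random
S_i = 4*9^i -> [4, 36, 324, 2916, 26244]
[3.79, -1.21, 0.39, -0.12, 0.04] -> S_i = 3.79*(-0.32)^i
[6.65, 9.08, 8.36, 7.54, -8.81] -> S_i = Random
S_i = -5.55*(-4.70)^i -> [-5.55, 26.08, -122.6, 576.22, -2708.22]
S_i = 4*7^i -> [4, 28, 196, 1372, 9604]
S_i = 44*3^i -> [44, 132, 396, 1188, 3564]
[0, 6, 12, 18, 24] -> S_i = 0 + 6*i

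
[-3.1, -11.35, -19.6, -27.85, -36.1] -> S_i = -3.10 + -8.25*i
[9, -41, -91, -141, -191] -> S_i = 9 + -50*i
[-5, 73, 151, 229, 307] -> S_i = -5 + 78*i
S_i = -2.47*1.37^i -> [-2.47, -3.38, -4.64, -6.35, -8.7]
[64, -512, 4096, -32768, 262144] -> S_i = 64*-8^i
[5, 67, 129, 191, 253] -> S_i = 5 + 62*i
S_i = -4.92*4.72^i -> [-4.92, -23.22, -109.61, -517.36, -2441.93]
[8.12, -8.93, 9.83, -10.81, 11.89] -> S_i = 8.12*(-1.10)^i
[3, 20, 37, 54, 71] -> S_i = 3 + 17*i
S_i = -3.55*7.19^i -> [-3.55, -25.52, -183.52, -1319.52, -9487.33]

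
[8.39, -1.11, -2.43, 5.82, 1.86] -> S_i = Random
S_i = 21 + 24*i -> [21, 45, 69, 93, 117]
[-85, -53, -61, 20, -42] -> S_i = Random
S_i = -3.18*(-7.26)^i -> [-3.18, 23.09, -167.61, 1216.85, -8834.33]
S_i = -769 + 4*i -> [-769, -765, -761, -757, -753]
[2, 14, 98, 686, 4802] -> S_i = 2*7^i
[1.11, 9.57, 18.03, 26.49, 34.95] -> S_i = 1.11 + 8.46*i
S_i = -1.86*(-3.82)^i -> [-1.86, 7.11, -27.14, 103.68, -396.06]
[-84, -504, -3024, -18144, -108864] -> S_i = -84*6^i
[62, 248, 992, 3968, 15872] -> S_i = 62*4^i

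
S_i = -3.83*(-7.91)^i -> [-3.83, 30.3, -239.64, 1895.52, -14993.56]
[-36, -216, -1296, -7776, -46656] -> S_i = -36*6^i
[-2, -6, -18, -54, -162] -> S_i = -2*3^i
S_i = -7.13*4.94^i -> [-7.13, -35.22, -174.0, -859.55, -4246.17]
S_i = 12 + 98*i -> [12, 110, 208, 306, 404]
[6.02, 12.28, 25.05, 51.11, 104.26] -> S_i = 6.02*2.04^i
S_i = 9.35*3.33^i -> [9.35, 31.14, 103.68, 345.26, 1149.71]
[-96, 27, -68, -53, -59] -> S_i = Random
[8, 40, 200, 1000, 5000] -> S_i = 8*5^i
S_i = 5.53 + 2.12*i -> [5.53, 7.65, 9.77, 11.89, 14.01]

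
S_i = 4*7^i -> [4, 28, 196, 1372, 9604]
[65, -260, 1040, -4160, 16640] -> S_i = 65*-4^i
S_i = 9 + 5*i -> [9, 14, 19, 24, 29]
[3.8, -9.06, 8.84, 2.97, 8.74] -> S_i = Random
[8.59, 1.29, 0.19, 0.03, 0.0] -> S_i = 8.59*0.15^i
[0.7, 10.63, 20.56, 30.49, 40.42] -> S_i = 0.70 + 9.93*i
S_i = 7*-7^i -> [7, -49, 343, -2401, 16807]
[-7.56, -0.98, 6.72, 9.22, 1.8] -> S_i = Random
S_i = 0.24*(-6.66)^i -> [0.24, -1.6, 10.65, -70.9, 472.18]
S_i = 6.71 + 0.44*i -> [6.71, 7.15, 7.59, 8.03, 8.47]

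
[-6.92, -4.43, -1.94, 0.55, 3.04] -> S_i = -6.92 + 2.49*i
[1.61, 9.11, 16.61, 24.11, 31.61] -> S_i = 1.61 + 7.50*i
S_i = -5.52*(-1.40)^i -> [-5.52, 7.73, -10.82, 15.15, -21.21]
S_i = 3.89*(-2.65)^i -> [3.89, -10.31, 27.32, -72.39, 191.84]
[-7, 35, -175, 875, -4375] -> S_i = -7*-5^i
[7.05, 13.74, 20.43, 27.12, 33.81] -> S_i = 7.05 + 6.69*i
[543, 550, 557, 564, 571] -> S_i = 543 + 7*i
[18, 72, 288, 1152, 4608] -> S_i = 18*4^i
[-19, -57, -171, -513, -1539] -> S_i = -19*3^i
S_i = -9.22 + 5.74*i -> [-9.22, -3.48, 2.26, 8.0, 13.74]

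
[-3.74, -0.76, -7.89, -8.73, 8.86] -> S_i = Random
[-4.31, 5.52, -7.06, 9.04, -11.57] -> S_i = -4.31*(-1.28)^i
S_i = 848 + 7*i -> [848, 855, 862, 869, 876]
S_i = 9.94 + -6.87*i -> [9.94, 3.07, -3.8, -10.67, -17.54]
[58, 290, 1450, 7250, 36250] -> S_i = 58*5^i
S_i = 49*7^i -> [49, 343, 2401, 16807, 117649]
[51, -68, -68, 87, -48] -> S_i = Random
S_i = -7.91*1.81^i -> [-7.91, -14.32, -25.91, -46.9, -84.9]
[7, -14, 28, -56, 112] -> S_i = 7*-2^i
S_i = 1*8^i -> [1, 8, 64, 512, 4096]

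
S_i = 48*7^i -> [48, 336, 2352, 16464, 115248]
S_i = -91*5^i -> [-91, -455, -2275, -11375, -56875]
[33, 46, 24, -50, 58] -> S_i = Random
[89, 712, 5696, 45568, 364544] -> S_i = 89*8^i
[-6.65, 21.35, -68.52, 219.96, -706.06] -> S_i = -6.65*(-3.21)^i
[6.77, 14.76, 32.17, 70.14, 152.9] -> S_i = 6.77*2.18^i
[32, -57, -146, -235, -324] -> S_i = 32 + -89*i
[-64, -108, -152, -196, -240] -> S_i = -64 + -44*i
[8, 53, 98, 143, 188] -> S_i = 8 + 45*i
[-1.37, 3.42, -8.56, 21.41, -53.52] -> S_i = -1.37*(-2.50)^i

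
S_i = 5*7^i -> [5, 35, 245, 1715, 12005]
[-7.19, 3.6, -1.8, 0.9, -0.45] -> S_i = -7.19*(-0.50)^i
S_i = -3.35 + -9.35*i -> [-3.35, -12.7, -22.05, -31.4, -40.75]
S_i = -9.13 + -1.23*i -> [-9.13, -10.36, -11.59, -12.82, -14.05]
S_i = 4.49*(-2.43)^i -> [4.49, -10.91, 26.51, -64.43, 156.56]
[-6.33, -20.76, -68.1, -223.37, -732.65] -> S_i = -6.33*3.28^i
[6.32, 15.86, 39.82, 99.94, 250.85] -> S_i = 6.32*2.51^i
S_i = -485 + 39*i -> [-485, -446, -407, -368, -329]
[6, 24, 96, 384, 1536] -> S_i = 6*4^i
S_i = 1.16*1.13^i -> [1.16, 1.31, 1.48, 1.67, 1.89]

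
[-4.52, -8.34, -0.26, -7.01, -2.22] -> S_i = Random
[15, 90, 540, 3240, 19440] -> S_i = 15*6^i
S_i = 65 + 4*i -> [65, 69, 73, 77, 81]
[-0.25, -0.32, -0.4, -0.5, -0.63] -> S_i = -0.25*1.26^i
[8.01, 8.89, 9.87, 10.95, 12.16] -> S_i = 8.01*1.11^i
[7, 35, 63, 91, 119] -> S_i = 7 + 28*i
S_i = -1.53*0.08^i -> [-1.53, -0.12, -0.01, -0.0, -0.0]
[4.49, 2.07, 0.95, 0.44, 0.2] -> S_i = 4.49*0.46^i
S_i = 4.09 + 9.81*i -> [4.09, 13.9, 23.71, 33.52, 43.33]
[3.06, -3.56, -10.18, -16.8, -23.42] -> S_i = 3.06 + -6.62*i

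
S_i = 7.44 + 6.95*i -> [7.44, 14.39, 21.34, 28.29, 35.24]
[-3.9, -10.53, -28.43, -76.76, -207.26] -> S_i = -3.90*2.70^i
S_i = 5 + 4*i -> [5, 9, 13, 17, 21]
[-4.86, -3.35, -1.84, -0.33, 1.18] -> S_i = -4.86 + 1.51*i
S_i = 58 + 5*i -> [58, 63, 68, 73, 78]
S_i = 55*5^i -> [55, 275, 1375, 6875, 34375]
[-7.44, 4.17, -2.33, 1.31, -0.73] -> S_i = -7.44*(-0.56)^i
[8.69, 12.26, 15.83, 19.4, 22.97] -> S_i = 8.69 + 3.57*i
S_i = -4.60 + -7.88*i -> [-4.6, -12.48, -20.36, -28.24, -36.12]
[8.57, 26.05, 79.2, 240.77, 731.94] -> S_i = 8.57*3.04^i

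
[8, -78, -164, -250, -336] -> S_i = 8 + -86*i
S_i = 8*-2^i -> [8, -16, 32, -64, 128]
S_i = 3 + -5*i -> [3, -2, -7, -12, -17]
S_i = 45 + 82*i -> [45, 127, 209, 291, 373]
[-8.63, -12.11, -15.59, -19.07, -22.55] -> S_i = -8.63 + -3.48*i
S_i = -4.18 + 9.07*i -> [-4.18, 4.89, 13.96, 23.03, 32.1]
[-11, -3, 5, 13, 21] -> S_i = -11 + 8*i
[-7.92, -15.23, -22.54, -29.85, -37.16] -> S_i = -7.92 + -7.31*i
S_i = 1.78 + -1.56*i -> [1.78, 0.22, -1.34, -2.9, -4.46]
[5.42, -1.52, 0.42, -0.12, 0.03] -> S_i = 5.42*(-0.28)^i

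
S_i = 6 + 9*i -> [6, 15, 24, 33, 42]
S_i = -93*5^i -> [-93, -465, -2325, -11625, -58125]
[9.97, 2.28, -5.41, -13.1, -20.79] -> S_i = 9.97 + -7.69*i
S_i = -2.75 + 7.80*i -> [-2.75, 5.05, 12.85, 20.65, 28.45]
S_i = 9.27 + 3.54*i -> [9.27, 12.81, 16.35, 19.89, 23.43]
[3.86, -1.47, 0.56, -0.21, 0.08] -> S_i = 3.86*(-0.38)^i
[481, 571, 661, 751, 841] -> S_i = 481 + 90*i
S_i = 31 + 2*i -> [31, 33, 35, 37, 39]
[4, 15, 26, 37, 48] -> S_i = 4 + 11*i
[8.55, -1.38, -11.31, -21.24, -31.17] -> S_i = 8.55 + -9.93*i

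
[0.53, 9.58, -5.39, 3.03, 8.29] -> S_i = Random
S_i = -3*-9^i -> [-3, 27, -243, 2187, -19683]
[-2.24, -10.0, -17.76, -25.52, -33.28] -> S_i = -2.24 + -7.76*i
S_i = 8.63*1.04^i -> [8.63, 8.98, 9.33, 9.71, 10.1]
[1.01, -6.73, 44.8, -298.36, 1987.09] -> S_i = 1.01*(-6.66)^i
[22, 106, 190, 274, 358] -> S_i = 22 + 84*i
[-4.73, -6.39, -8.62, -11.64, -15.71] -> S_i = -4.73*1.35^i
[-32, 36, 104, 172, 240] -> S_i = -32 + 68*i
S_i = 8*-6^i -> [8, -48, 288, -1728, 10368]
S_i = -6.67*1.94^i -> [-6.67, -12.94, -25.1, -48.7, -94.48]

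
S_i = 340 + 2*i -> [340, 342, 344, 346, 348]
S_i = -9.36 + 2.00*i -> [-9.36, -7.36, -5.36, -3.36, -1.36]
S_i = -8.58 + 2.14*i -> [-8.58, -6.44, -4.3, -2.16, -0.02]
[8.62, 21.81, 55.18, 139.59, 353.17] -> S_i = 8.62*2.53^i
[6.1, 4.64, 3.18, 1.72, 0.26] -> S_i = 6.10 + -1.46*i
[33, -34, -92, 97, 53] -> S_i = Random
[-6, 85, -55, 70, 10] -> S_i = Random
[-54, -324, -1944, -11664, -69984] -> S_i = -54*6^i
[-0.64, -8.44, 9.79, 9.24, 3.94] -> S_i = Random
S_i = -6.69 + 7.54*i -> [-6.69, 0.85, 8.39, 15.93, 23.47]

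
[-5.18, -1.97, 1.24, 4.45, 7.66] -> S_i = -5.18 + 3.21*i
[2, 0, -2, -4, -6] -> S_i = 2 + -2*i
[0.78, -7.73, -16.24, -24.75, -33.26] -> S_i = 0.78 + -8.51*i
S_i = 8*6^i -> [8, 48, 288, 1728, 10368]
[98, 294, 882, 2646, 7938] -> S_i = 98*3^i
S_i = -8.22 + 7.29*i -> [-8.22, -0.93, 6.36, 13.65, 20.94]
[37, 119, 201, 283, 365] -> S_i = 37 + 82*i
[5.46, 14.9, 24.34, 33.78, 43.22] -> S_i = 5.46 + 9.44*i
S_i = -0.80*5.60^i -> [-0.8, -4.48, -25.09, -140.49, -786.76]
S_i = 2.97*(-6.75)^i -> [2.97, -20.05, 135.32, -913.41, 6165.55]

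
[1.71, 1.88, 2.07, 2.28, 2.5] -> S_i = 1.71*1.10^i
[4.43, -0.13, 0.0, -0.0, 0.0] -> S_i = 4.43*(-0.03)^i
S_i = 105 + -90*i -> [105, 15, -75, -165, -255]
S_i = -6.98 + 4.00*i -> [-6.98, -2.98, 1.02, 5.02, 9.02]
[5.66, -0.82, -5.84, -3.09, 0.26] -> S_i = Random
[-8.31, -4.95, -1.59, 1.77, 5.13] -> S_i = -8.31 + 3.36*i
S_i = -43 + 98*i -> [-43, 55, 153, 251, 349]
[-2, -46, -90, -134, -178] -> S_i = -2 + -44*i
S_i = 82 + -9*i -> [82, 73, 64, 55, 46]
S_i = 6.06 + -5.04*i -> [6.06, 1.02, -4.02, -9.06, -14.1]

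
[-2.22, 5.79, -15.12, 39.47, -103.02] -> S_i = -2.22*(-2.61)^i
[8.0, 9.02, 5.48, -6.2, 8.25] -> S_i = Random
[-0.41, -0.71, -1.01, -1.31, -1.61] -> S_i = -0.41 + -0.30*i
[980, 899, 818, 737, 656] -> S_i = 980 + -81*i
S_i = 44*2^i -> [44, 88, 176, 352, 704]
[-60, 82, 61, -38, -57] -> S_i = Random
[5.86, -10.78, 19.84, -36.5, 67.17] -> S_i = 5.86*(-1.84)^i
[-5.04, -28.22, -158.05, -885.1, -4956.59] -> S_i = -5.04*5.60^i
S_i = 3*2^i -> [3, 6, 12, 24, 48]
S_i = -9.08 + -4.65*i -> [-9.08, -13.73, -18.38, -23.03, -27.68]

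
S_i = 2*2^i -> [2, 4, 8, 16, 32]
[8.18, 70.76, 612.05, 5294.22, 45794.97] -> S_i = 8.18*8.65^i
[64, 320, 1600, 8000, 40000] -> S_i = 64*5^i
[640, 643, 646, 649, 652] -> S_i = 640 + 3*i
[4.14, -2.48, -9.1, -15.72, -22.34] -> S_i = 4.14 + -6.62*i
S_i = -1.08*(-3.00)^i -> [-1.08, 3.24, -9.72, 29.16, -87.48]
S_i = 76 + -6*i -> [76, 70, 64, 58, 52]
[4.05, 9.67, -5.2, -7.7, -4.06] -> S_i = Random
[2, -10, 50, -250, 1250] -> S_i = 2*-5^i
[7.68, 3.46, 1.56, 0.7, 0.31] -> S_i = 7.68*0.45^i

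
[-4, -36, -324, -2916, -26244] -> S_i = -4*9^i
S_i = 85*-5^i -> [85, -425, 2125, -10625, 53125]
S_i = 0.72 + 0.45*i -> [0.72, 1.17, 1.62, 2.07, 2.52]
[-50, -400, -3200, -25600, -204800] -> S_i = -50*8^i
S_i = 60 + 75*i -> [60, 135, 210, 285, 360]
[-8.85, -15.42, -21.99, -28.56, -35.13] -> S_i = -8.85 + -6.57*i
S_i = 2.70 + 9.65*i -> [2.7, 12.35, 22.0, 31.65, 41.3]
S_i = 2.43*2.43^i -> [2.43, 5.9, 14.35, 34.87, 84.73]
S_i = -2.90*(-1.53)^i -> [-2.9, 4.44, -6.79, 10.39, -15.89]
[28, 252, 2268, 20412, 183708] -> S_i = 28*9^i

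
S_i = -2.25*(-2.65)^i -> [-2.25, 5.96, -15.8, 41.87, -110.96]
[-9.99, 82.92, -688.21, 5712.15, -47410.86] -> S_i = -9.99*(-8.30)^i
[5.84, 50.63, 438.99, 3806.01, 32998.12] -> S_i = 5.84*8.67^i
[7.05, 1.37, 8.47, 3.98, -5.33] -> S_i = Random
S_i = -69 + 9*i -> [-69, -60, -51, -42, -33]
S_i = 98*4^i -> [98, 392, 1568, 6272, 25088]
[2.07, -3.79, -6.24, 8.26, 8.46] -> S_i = Random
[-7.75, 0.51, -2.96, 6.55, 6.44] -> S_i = Random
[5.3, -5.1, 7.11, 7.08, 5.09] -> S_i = Random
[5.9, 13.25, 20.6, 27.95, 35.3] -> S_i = 5.90 + 7.35*i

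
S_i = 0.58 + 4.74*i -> [0.58, 5.32, 10.06, 14.8, 19.54]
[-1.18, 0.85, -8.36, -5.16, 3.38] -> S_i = Random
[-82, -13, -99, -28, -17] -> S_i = Random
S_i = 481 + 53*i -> [481, 534, 587, 640, 693]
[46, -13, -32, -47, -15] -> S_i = Random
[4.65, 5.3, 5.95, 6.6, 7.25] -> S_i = 4.65 + 0.65*i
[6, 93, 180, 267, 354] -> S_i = 6 + 87*i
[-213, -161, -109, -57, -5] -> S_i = -213 + 52*i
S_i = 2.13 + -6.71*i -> [2.13, -4.58, -11.29, -18.0, -24.71]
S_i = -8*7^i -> [-8, -56, -392, -2744, -19208]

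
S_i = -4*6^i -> [-4, -24, -144, -864, -5184]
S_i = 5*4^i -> [5, 20, 80, 320, 1280]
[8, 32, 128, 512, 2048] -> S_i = 8*4^i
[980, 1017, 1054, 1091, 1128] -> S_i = 980 + 37*i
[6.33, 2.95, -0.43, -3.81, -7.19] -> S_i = 6.33 + -3.38*i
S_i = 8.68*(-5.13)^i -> [8.68, -44.53, 228.43, -1171.85, 6011.59]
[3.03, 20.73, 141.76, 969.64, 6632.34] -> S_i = 3.03*6.84^i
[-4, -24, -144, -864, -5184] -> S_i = -4*6^i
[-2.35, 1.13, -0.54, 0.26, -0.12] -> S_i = -2.35*(-0.48)^i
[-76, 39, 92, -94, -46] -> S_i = Random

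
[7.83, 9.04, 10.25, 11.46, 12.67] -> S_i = 7.83 + 1.21*i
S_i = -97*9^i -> [-97, -873, -7857, -70713, -636417]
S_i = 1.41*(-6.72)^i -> [1.41, -9.48, 63.67, -427.88, 2875.39]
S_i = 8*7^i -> [8, 56, 392, 2744, 19208]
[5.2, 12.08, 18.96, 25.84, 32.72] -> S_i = 5.20 + 6.88*i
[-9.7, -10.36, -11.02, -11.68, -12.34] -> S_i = -9.70 + -0.66*i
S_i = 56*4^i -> [56, 224, 896, 3584, 14336]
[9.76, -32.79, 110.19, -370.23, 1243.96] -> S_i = 9.76*(-3.36)^i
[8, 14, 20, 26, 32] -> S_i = 8 + 6*i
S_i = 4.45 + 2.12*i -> [4.45, 6.57, 8.69, 10.81, 12.93]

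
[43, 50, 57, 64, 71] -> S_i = 43 + 7*i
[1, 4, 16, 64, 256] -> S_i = 1*4^i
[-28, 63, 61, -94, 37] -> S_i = Random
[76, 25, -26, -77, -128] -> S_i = 76 + -51*i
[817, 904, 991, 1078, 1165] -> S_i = 817 + 87*i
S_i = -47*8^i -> [-47, -376, -3008, -24064, -192512]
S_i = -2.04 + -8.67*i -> [-2.04, -10.71, -19.38, -28.05, -36.72]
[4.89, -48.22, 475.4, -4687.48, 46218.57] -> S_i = 4.89*(-9.86)^i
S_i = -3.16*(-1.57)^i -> [-3.16, 4.96, -7.79, 12.23, -19.2]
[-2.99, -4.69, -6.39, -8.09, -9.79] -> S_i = -2.99 + -1.70*i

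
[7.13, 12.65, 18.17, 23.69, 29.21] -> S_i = 7.13 + 5.52*i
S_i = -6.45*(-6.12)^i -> [-6.45, 39.47, -241.58, 1478.47, -9048.27]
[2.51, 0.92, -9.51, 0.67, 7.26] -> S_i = Random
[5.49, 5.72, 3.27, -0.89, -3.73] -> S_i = Random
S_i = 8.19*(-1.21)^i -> [8.19, -9.91, 11.99, -14.51, 17.56]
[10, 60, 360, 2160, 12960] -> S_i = 10*6^i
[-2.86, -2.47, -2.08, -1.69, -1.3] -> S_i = -2.86 + 0.39*i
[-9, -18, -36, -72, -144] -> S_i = -9*2^i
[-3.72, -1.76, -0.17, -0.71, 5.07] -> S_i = Random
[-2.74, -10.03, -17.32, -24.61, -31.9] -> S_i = -2.74 + -7.29*i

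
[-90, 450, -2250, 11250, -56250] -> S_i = -90*-5^i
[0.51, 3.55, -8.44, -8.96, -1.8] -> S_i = Random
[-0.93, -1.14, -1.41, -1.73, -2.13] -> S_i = -0.93*1.23^i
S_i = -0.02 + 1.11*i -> [-0.02, 1.09, 2.2, 3.31, 4.42]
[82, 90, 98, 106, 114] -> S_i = 82 + 8*i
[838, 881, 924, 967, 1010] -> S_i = 838 + 43*i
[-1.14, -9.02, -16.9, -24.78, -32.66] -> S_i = -1.14 + -7.88*i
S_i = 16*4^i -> [16, 64, 256, 1024, 4096]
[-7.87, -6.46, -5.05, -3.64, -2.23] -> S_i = -7.87 + 1.41*i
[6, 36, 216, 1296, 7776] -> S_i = 6*6^i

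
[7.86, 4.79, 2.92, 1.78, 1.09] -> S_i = 7.86*0.61^i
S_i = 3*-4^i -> [3, -12, 48, -192, 768]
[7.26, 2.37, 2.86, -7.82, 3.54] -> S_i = Random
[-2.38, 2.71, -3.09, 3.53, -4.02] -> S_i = -2.38*(-1.14)^i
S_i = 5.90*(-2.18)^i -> [5.9, -12.86, 28.04, -61.13, 133.25]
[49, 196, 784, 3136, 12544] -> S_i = 49*4^i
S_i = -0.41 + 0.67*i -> [-0.41, 0.26, 0.93, 1.6, 2.27]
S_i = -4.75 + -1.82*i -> [-4.75, -6.57, -8.39, -10.21, -12.03]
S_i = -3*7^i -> [-3, -21, -147, -1029, -7203]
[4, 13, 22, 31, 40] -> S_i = 4 + 9*i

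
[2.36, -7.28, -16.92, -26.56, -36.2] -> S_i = 2.36 + -9.64*i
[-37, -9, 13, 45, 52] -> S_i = Random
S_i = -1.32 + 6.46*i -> [-1.32, 5.14, 11.6, 18.06, 24.52]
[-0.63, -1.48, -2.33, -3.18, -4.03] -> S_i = -0.63 + -0.85*i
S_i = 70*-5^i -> [70, -350, 1750, -8750, 43750]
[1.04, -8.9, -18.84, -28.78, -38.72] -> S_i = 1.04 + -9.94*i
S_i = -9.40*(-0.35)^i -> [-9.4, 3.29, -1.15, 0.4, -0.14]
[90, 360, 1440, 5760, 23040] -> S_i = 90*4^i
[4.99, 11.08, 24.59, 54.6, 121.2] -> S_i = 4.99*2.22^i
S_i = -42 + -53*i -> [-42, -95, -148, -201, -254]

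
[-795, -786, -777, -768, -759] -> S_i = -795 + 9*i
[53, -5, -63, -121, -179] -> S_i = 53 + -58*i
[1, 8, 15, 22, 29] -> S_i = 1 + 7*i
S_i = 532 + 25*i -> [532, 557, 582, 607, 632]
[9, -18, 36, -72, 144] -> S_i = 9*-2^i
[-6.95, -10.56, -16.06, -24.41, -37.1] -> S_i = -6.95*1.52^i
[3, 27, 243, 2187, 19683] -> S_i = 3*9^i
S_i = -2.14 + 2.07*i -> [-2.14, -0.07, 2.0, 4.07, 6.14]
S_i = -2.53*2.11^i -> [-2.53, -5.34, -11.26, -23.77, -50.15]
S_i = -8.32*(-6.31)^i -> [-8.32, 52.5, -331.27, 2090.31, -13189.88]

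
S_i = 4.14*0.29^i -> [4.14, 1.2, 0.35, 0.1, 0.03]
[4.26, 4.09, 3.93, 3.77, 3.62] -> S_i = 4.26*0.96^i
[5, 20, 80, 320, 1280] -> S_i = 5*4^i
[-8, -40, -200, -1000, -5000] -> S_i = -8*5^i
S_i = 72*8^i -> [72, 576, 4608, 36864, 294912]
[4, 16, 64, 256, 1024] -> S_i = 4*4^i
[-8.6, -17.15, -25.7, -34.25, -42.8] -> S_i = -8.60 + -8.55*i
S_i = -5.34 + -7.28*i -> [-5.34, -12.62, -19.9, -27.18, -34.46]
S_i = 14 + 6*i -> [14, 20, 26, 32, 38]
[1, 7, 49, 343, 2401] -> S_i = 1*7^i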